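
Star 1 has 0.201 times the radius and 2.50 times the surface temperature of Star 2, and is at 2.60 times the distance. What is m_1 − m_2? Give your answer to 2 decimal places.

L_1/L_2 = (0.201)²(2.50)⁴ = 1.578.
F_1/F_2 = (L_1/L_2)/(d_1/d_2)² = 1.578/6.760 = 0.2335.
m_1 − m_2 = −2.5 log₁₀(0.2335) = 1.58.

1.58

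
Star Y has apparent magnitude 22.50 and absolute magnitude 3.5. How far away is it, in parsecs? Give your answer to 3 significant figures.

6.31×10^4 pc

m − M = 5 log₁₀(d/10 pc)
22.50 − (3.5) = 19.00 = 5 log₁₀(d/10)
d = 10 × 10^(19.00/5) = 10 × 10^3.800 = 6.310×10^4 pc.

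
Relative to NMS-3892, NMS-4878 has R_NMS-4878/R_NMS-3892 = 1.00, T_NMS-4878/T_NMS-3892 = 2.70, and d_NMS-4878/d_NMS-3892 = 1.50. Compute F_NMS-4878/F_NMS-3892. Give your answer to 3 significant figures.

L_NMS-4878/L_NMS-3892 = (R_NMS-4878/R_NMS-3892)²(T_NMS-4878/T_NMS-3892)⁴ = (1.00)² × (2.70)⁴ = 53.14.
F_NMS-4878/F_NMS-3892 = (L_NMS-4878/L_NMS-3892)/(d_NMS-4878/d_NMS-3892)² = 53.14 / (1.50)² = 23.62.

23.6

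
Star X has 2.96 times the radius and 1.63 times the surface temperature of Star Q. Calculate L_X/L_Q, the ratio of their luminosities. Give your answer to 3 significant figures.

61.8

From the Stefan–Boltzmann law, L ∝ R²T⁴, so
L_X/L_Q = (R_X/R_Q)² (T_X/T_Q)⁴ = (2.96)² × (1.63)⁴ = 8.762 × 7.059 = 61.85.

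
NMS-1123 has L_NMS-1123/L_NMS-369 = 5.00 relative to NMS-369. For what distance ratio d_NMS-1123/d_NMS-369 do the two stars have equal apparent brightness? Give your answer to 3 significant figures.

Equal flux requires L_NMS-1123/d_NMS-1123² = L_NMS-369/d_NMS-369², so d_NMS-1123/d_NMS-369 = √(L_NMS-1123/L_NMS-369)
= √(5.00) = 2.236.

2.24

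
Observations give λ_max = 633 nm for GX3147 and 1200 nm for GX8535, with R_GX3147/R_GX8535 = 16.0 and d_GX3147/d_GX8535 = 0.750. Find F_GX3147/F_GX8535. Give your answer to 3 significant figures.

Wien's law: T_GX3147/T_GX8535 = λ_GX8535/λ_GX3147 = 1200/633 = 1.896.
L_GX3147/L_GX8535 = (R_GX3147/R_GX8535)²(T_GX3147/T_GX8535)⁴ = (16.0)²(1.896)⁴ = 3306.
F_GX3147/F_GX8535 = (L_GX3147/L_GX8535)/(d_GX3147/d_GX8535)² = 3306/(0.750)² = 5878.

5.88×10^3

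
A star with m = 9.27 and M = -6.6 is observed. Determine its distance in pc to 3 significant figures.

1.49×10^4 pc

m − M = 5 log₁₀(d/10 pc)
9.27 − (-6.6) = 15.87 = 5 log₁₀(d/10)
d = 10 × 10^(15.87/5) = 10 × 10^3.174 = 1.493×10^4 pc.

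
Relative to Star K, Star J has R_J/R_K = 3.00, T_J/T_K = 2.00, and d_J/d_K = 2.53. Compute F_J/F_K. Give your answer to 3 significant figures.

22.5

L_J/L_K = (R_J/R_K)²(T_J/T_K)⁴ = (3.00)² × (2.00)⁴ = 144.0.
F_J/F_K = (L_J/L_K)/(d_J/d_K)² = 144.0 / (2.53)² = 22.50.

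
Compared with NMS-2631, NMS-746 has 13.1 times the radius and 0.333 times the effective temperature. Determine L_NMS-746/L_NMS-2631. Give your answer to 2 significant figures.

From the Stefan–Boltzmann law, L ∝ R²T⁴, so
L_NMS-746/L_NMS-2631 = (R_NMS-746/R_NMS-2631)² (T_NMS-746/T_NMS-2631)⁴ = (13.1)² × (0.333)⁴ = 171.6 × 0.01230 = 2.110.

2.1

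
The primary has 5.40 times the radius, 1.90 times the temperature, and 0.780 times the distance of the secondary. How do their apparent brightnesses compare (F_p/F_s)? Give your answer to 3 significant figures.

L_p/L_s = (R_p/R_s)²(T_p/T_s)⁴ = (5.40)² × (1.90)⁴ = 380.0.
F_p/F_s = (L_p/L_s)/(d_p/d_s)² = 380.0 / (0.780)² = 624.6.

625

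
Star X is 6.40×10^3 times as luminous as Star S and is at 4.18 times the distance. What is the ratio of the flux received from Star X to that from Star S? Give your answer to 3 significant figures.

F = L/(4πd²), so F_X/F_S = (L_X/L_S) / (d_X/d_S)²
= 6.40×10^3 / (4.18)² = 6.40×10^3 / 17.47 = 366.3.

366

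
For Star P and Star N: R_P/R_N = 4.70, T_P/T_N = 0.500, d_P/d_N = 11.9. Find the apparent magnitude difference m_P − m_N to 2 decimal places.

5.03

L_P/L_N = (4.70)²(0.500)⁴ = 1.381.
F_P/F_N = (L_P/L_N)/(d_P/d_N)² = 1.381/141.6 = 0.009749.
m_P − m_N = −2.5 log₁₀(0.009749) = 5.03.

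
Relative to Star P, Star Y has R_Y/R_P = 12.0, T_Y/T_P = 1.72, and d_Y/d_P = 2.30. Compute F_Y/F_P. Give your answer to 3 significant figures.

238

L_Y/L_P = (R_Y/R_P)²(T_Y/T_P)⁴ = (12.0)² × (1.72)⁴ = 1260.
F_Y/F_P = (L_Y/L_P)/(d_Y/d_P)² = 1260 / (2.30)² = 238.2.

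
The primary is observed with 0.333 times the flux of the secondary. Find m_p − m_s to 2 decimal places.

m_p − m_s = −2.5 log₁₀(F_p/F_s) = −2.5 log₁₀(0.333) = −2.5 × (-0.478) = 1.194.

1.19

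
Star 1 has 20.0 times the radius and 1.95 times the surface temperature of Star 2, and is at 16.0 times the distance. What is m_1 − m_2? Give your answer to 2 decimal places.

-3.38

L_1/L_2 = (20.0)²(1.95)⁴ = 5784.
F_1/F_2 = (L_1/L_2)/(d_1/d_2)² = 5784/256.0 = 22.59.
m_1 − m_2 = −2.5 log₁₀(22.59) = -3.38.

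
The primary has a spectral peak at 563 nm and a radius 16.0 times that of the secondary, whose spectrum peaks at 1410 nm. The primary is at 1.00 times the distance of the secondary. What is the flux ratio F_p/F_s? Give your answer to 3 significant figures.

1.01×10^4

Wien's law: T_p/T_s = λ_s/λ_p = 1410/563 = 2.504.
L_p/L_s = (R_p/R_s)²(T_p/T_s)⁴ = (16.0)²(2.504)⁴ = 1.007×10^4.
F_p/F_s = (L_p/L_s)/(d_p/d_s)² = 1.007×10^4/(1.00)² = 1.007×10^4.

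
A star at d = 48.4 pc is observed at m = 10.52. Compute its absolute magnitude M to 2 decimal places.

M = m − 5 log₁₀(d/10 pc) = 10.52 − 5 log₁₀(48.4/10)
  = 10.52 − 5 × 0.685 = 10.52 − 3.42 = 7.10.

7.10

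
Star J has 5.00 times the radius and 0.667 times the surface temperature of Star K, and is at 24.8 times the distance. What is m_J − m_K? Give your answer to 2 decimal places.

L_J/L_K = (5.00)²(0.667)⁴ = 4.948.
F_J/F_K = (L_J/L_K)/(d_J/d_K)² = 4.948/615.0 = 0.008045.
m_J − m_K = −2.5 log₁₀(0.008045) = 5.24.

5.24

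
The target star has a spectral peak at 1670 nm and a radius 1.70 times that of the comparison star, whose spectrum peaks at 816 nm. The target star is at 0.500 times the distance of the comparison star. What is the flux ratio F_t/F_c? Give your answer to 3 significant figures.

Wien's law: T_t/T_c = λ_c/λ_t = 816/1670 = 0.4886.
L_t/L_c = (R_t/R_c)²(T_t/T_c)⁴ = (1.70)²(0.4886)⁴ = 0.1647.
F_t/F_c = (L_t/L_c)/(d_t/d_c)² = 0.1647/(0.500)² = 0.6590.

0.659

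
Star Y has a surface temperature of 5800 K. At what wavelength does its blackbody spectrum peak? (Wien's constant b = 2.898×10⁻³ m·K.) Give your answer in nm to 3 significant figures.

λ_max = b/T = 2.898×10⁻³ / 5800 = 5.00×10^-7 m = 499.7 nm.

500 nm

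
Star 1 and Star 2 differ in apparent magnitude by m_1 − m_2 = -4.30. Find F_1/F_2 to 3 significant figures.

F_1/F_2 = 10^(−(m_1 − m_2)/2.5) = 10^(4.30/2.5) = 10^1.720 = 52.48.

52.5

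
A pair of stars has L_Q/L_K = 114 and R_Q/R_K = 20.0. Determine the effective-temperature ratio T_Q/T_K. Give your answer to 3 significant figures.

0.731

L ∝ R²T⁴ gives T ∝ (L/R²)^(1/4), so
T_Q/T_K = (114 / 20.0²)^(1/4) = (0.2850)^(1/4) = 0.7307.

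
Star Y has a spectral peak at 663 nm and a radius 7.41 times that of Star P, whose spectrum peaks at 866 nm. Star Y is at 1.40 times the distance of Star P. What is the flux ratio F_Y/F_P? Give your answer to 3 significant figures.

Wien's law: T_Y/T_P = λ_P/λ_Y = 866/663 = 1.306.
L_Y/L_P = (R_Y/R_P)²(T_Y/T_P)⁴ = (7.41)²(1.306)⁴ = 159.8.
F_Y/F_P = (L_Y/L_P)/(d_Y/d_P)² = 159.8/(1.40)² = 81.55.

81.5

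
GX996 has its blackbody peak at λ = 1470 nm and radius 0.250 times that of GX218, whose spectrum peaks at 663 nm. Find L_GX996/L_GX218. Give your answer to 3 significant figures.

0.00259

Wien's law gives T ∝ 1/λ_max, so T_GX996/T_GX218 = λ_GX218/λ_GX996 = 663/1470 = 0.4510.
Then L ∝ R²T⁴ gives L_GX996/L_GX218 = (0.250)² × (0.4510)⁴ = 0.06250 × 0.04138 = 0.002586.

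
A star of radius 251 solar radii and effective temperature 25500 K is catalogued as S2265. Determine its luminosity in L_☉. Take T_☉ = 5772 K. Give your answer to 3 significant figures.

L/L_☉ = (R/R_☉)² (T/T_☉)⁴ = (251)² × (25500/5772)⁴
       = 6.300×10^4 × (4.418)⁴ = 6.300×10^4 × 380.9 = 2.400×10^7.

2.40×10^7 L_☉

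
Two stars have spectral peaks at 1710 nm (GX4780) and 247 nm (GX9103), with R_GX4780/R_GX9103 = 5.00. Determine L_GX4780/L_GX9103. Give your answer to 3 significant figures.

0.0109

Wien's law gives T ∝ 1/λ_max, so T_GX4780/T_GX9103 = λ_GX9103/λ_GX4780 = 247/1710 = 0.1444.
Then L ∝ R²T⁴ gives L_GX4780/L_GX9103 = (5.00)² × (0.1444)⁴ = 25.00 × 4.353×10^-4 = 0.01088.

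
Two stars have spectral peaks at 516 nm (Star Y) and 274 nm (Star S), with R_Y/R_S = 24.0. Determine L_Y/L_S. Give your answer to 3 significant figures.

Wien's law gives T ∝ 1/λ_max, so T_Y/T_S = λ_S/λ_Y = 274/516 = 0.5310.
Then L ∝ R²T⁴ gives L_Y/L_S = (24.0)² × (0.5310)⁴ = 576.0 × 0.07951 = 45.80.

45.8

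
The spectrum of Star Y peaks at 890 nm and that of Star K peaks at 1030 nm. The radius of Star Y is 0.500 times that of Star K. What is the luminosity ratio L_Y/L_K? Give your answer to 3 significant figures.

0.448

Wien's law gives T ∝ 1/λ_max, so T_Y/T_K = λ_K/λ_Y = 1030/890 = 1.157.
Then L ∝ R²T⁴ gives L_Y/L_K = (0.500)² × (1.157)⁴ = 0.2500 × 1.794 = 0.4485.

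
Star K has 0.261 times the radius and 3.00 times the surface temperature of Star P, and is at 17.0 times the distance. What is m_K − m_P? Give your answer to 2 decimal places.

L_K/L_P = (0.261)²(3.00)⁴ = 5.518.
F_K/F_P = (L_K/L_P)/(d_K/d_P)² = 5.518/289.0 = 0.01909.
m_K − m_P = −2.5 log₁₀(0.01909) = 4.30.

4.30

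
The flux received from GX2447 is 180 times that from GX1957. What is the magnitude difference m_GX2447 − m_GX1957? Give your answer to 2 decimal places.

-5.64

m_GX2447 − m_GX1957 = −2.5 log₁₀(F_GX2447/F_GX1957) = −2.5 log₁₀(180) = −2.5 × (2.255) = -5.638.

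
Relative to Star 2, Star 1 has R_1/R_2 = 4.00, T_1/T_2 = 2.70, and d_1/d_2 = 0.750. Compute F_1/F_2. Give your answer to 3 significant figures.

L_1/L_2 = (R_1/R_2)²(T_1/T_2)⁴ = (4.00)² × (2.70)⁴ = 850.3.
F_1/F_2 = (L_1/L_2)/(d_1/d_2)² = 850.3 / (0.750)² = 1512.

1.51×10^3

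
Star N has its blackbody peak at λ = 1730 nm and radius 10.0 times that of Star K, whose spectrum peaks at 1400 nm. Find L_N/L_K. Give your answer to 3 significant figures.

Wien's law gives T ∝ 1/λ_max, so T_N/T_K = λ_K/λ_N = 1400/1730 = 0.8092.
Then L ∝ R²T⁴ gives L_N/L_K = (10.0)² × (0.8092)⁴ = 100.0 × 0.4289 = 42.89.

42.9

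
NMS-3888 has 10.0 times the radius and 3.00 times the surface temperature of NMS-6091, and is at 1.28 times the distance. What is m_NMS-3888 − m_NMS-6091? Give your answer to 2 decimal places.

-9.24

L_NMS-3888/L_NMS-6091 = (10.0)²(3.00)⁴ = 8100.
F_NMS-3888/F_NMS-6091 = (L_NMS-3888/L_NMS-6091)/(d_NMS-3888/d_NMS-6091)² = 8100/1.638 = 4944.
m_NMS-3888 − m_NMS-6091 = −2.5 log₁₀(4944) = -9.24.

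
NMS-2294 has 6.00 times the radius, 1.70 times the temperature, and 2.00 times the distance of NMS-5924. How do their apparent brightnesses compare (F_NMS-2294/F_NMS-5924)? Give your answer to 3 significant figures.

L_NMS-2294/L_NMS-5924 = (R_NMS-2294/R_NMS-5924)²(T_NMS-2294/T_NMS-5924)⁴ = (6.00)² × (1.70)⁴ = 300.7.
F_NMS-2294/F_NMS-5924 = (L_NMS-2294/L_NMS-5924)/(d_NMS-2294/d_NMS-5924)² = 300.7 / (2.00)² = 75.17.

75.2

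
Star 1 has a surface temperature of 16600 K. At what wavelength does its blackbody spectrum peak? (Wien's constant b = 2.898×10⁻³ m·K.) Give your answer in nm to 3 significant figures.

λ_max = b/T = 2.898×10⁻³ / 16600 = 1.75×10^-7 m = 174.6 nm.

175 nm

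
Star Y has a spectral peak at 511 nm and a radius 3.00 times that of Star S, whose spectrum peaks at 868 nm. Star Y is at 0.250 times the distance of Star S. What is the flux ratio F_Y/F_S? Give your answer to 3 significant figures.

Wien's law: T_Y/T_S = λ_S/λ_Y = 868/511 = 1.699.
L_Y/L_S = (R_Y/R_S)²(T_Y/T_S)⁴ = (3.00)²(1.699)⁴ = 74.93.
F_Y/F_S = (L_Y/L_S)/(d_Y/d_S)² = 74.93/(0.250)² = 1199.

1.20×10^3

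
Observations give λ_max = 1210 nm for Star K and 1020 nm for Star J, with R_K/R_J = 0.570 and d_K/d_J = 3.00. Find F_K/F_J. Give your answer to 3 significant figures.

Wien's law: T_K/T_J = λ_J/λ_K = 1020/1210 = 0.8430.
L_K/L_J = (R_K/R_J)²(T_K/T_J)⁴ = (0.570)²(0.8430)⁴ = 0.1641.
F_K/F_J = (L_K/L_J)/(d_K/d_J)² = 0.1641/(3.00)² = 0.01823.

0.0182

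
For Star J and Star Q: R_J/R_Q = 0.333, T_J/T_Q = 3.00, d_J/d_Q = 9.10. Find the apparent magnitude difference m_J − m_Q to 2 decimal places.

2.41

L_J/L_Q = (0.333)²(3.00)⁴ = 8.982.
F_J/F_Q = (L_J/L_Q)/(d_J/d_Q)² = 8.982/82.81 = 0.1085.
m_J − m_Q = −2.5 log₁₀(0.1085) = 2.41.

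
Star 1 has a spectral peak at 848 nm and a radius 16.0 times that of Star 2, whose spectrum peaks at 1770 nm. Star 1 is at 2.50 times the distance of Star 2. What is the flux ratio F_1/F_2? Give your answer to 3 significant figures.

777

Wien's law: T_1/T_2 = λ_2/λ_1 = 1770/848 = 2.087.
L_1/L_2 = (R_1/R_2)²(T_1/T_2)⁴ = (16.0)²(2.087)⁴ = 4859.
F_1/F_2 = (L_1/L_2)/(d_1/d_2)² = 4859/(2.50)² = 777.4.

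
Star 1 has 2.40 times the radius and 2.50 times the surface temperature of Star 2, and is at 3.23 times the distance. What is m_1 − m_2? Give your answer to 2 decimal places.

L_1/L_2 = (2.40)²(2.50)⁴ = 225.0.
F_1/F_2 = (L_1/L_2)/(d_1/d_2)² = 225.0/10.43 = 21.57.
m_1 − m_2 = −2.5 log₁₀(21.57) = -3.33.

-3.33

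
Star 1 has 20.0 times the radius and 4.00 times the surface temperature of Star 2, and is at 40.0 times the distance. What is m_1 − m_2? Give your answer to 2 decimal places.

-4.52

L_1/L_2 = (20.0)²(4.00)⁴ = 1.024×10^5.
F_1/F_2 = (L_1/L_2)/(d_1/d_2)² = 1.024×10^5/1600 = 64.00.
m_1 − m_2 = −2.5 log₁₀(64.00) = -4.52.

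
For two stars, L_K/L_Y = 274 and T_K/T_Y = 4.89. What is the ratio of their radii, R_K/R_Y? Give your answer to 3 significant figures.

0.692

L ∝ R²T⁴ gives R ∝ √L / T², so
R_K/R_Y = √(274) / (4.89)² = 16.55 / 23.91 = 0.6922.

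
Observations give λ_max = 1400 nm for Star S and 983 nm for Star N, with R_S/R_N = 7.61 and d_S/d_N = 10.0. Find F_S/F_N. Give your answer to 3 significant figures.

Wien's law: T_S/T_N = λ_N/λ_S = 983/1400 = 0.7021.
L_S/L_N = (R_S/R_N)²(T_S/T_N)⁴ = (7.61)²(0.7021)⁴ = 14.08.
F_S/F_N = (L_S/L_N)/(d_S/d_N)² = 14.08/(10.0)² = 0.1408.

0.141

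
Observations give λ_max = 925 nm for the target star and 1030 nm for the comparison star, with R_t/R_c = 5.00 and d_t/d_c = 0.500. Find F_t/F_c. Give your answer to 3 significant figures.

Wien's law: T_t/T_c = λ_c/λ_t = 1030/925 = 1.114.
L_t/L_c = (R_t/R_c)²(T_t/T_c)⁴ = (5.00)²(1.114)⁴ = 38.43.
F_t/F_c = (L_t/L_c)/(d_t/d_c)² = 38.43/(0.500)² = 153.7.

154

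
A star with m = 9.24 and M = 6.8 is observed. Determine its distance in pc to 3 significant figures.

30.8 pc

m − M = 5 log₁₀(d/10 pc)
9.24 − (6.8) = 2.44 = 5 log₁₀(d/10)
d = 10 × 10^(2.44/5) = 10 × 10^0.488 = 30.76 pc.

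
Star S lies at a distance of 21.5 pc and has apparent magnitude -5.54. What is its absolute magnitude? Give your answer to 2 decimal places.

M = m − 5 log₁₀(d/10 pc) = -5.54 − 5 log₁₀(21.5/10)
  = -5.54 − 5 × 0.332 = -5.54 − 1.66 = -7.20.

-7.20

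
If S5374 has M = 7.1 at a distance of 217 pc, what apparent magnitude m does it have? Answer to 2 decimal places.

13.78

m = M + 5 log₁₀(d/10 pc) = 7.1 + 5 log₁₀(217/10)
  = 7.1 + 5 × 1.336 = 7.1 + 6.68 = 13.78.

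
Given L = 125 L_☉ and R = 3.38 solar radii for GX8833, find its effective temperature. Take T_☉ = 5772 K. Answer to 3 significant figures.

1.05×10^4 K

T/T_☉ = (L/L_☉)^(1/4) / (R/R_☉)^(1/2)
T = 5772 × (125)^(1/4) / √(3.38) = 5772 × 3.344 / 1.838 = 1.050×10^4 K.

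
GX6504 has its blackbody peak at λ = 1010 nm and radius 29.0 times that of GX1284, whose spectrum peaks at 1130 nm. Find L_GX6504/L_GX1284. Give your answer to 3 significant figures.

1.32×10^3

Wien's law gives T ∝ 1/λ_max, so T_GX6504/T_GX1284 = λ_GX1284/λ_GX6504 = 1130/1010 = 1.119.
Then L ∝ R²T⁴ gives L_GX6504/L_GX1284 = (29.0)² × (1.119)⁴ = 841.0 × 1.567 = 1318.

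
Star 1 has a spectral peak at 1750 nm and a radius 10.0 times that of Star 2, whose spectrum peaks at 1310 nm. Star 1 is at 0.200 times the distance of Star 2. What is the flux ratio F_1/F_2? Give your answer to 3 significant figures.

Wien's law: T_1/T_2 = λ_2/λ_1 = 1310/1750 = 0.7486.
L_1/L_2 = (R_1/R_2)²(T_1/T_2)⁴ = (10.0)²(0.7486)⁴ = 31.40.
F_1/F_2 = (L_1/L_2)/(d_1/d_2)² = 31.40/(0.200)² = 785.0.

785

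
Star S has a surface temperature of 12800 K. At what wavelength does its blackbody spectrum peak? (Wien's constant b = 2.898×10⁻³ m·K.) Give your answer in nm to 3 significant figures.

λ_max = b/T = 2.898×10⁻³ / 12800 = 2.26×10^-7 m = 226.4 nm.

226 nm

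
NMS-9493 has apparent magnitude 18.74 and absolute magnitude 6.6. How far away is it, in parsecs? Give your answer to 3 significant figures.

2.68×10^3 pc

m − M = 5 log₁₀(d/10 pc)
18.74 − (6.6) = 12.14 = 5 log₁₀(d/10)
d = 10 × 10^(12.14/5) = 10 × 10^2.428 = 2679 pc.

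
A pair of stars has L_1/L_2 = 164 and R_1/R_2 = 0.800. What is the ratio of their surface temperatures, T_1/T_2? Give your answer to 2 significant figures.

L ∝ R²T⁴ gives T ∝ (L/R²)^(1/4), so
T_1/T_2 = (164 / 0.800²)^(1/4) = (256.2)^(1/4) = 4.001.

4.0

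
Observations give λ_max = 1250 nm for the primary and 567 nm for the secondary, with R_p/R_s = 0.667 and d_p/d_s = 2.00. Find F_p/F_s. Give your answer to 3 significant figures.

0.00471

Wien's law: T_p/T_s = λ_s/λ_p = 567/1250 = 0.4536.
L_p/L_s = (R_p/R_s)²(T_p/T_s)⁴ = (0.667)²(0.4536)⁴ = 0.01883.
F_p/F_s = (L_p/L_s)/(d_p/d_s)² = 0.01883/(2.00)² = 0.004709.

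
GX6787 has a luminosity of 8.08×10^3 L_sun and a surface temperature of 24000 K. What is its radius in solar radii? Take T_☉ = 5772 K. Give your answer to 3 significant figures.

5.20 solar radii

R/R_☉ = √(L/L_☉) / (T/T_☉)² = √(8.08×10^3) / (4.158)²
       = 89.89 / 17.29 = 5.199.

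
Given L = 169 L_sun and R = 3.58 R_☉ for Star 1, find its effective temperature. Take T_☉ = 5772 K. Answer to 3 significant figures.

1.10×10^4 K

T/T_☉ = (L/L_☉)^(1/4) / (R/R_☉)^(1/2)
T = 5772 × (169)^(1/4) / √(3.58) = 5772 × 3.606 / 1.892 = 1.100×10^4 K.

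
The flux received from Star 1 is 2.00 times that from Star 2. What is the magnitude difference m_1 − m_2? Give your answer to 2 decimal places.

m_1 − m_2 = −2.5 log₁₀(F_1/F_2) = −2.5 log₁₀(2.00) = −2.5 × (0.301) = -0.753.

-0.75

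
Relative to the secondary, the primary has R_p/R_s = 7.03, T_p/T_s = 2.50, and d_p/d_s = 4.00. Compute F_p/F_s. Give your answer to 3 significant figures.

L_p/L_s = (R_p/R_s)²(T_p/T_s)⁴ = (7.03)² × (2.50)⁴ = 1931.
F_p/F_s = (L_p/L_s)/(d_p/d_s)² = 1931 / (4.00)² = 120.7.

121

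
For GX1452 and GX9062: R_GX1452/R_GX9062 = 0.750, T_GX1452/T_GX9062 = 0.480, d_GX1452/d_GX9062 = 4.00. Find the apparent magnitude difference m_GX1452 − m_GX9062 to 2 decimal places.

L_GX1452/L_GX9062 = (0.750)²(0.480)⁴ = 0.02986.
F_GX1452/F_GX9062 = (L_GX1452/L_GX9062)/(d_GX1452/d_GX9062)² = 0.02986/16.00 = 0.001866.
m_GX1452 − m_GX9062 = −2.5 log₁₀(0.001866) = 6.82.

6.82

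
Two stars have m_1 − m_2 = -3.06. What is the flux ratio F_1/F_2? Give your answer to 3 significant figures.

16.7

F_1/F_2 = 10^(−(m_1 − m_2)/2.5) = 10^(3.06/2.5) = 10^1.224 = 16.75.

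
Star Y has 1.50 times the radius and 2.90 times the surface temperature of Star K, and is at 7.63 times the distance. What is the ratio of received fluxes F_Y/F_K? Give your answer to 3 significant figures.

2.73

L_Y/L_K = (R_Y/R_K)²(T_Y/T_K)⁴ = (1.50)² × (2.90)⁴ = 159.1.
F_Y/F_K = (L_Y/L_K)/(d_Y/d_K)² = 159.1 / (7.63)² = 2.734.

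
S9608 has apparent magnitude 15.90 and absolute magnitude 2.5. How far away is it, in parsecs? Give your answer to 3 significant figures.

4.79×10^3 pc

m − M = 5 log₁₀(d/10 pc)
15.90 − (2.5) = 13.40 = 5 log₁₀(d/10)
d = 10 × 10^(13.40/5) = 10 × 10^2.680 = 4786 pc.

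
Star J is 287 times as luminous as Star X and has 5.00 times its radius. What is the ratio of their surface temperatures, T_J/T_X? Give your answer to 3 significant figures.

L ∝ R²T⁴ gives T ∝ (L/R²)^(1/4), so
T_J/T_X = (287 / 5.00²)^(1/4) = (11.48)^(1/4) = 1.841.

1.84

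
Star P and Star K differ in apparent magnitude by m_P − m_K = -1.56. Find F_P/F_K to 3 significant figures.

F_P/F_K = 10^(−(m_P − m_K)/2.5) = 10^(1.56/2.5) = 10^0.624 = 4.207.

4.21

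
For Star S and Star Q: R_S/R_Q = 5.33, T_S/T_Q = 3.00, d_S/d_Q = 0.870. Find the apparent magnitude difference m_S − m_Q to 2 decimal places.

-8.71

L_S/L_Q = (5.33)²(3.00)⁴ = 2301.
F_S/F_Q = (L_S/L_Q)/(d_S/d_Q)² = 2301/0.7569 = 3040.
m_S − m_Q = −2.5 log₁₀(3040) = -8.71.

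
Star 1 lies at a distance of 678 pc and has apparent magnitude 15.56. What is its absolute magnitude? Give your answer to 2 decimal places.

M = m − 5 log₁₀(d/10 pc) = 15.56 − 5 log₁₀(678/10)
  = 15.56 − 5 × 1.831 = 15.56 − 9.16 = 6.40.

6.40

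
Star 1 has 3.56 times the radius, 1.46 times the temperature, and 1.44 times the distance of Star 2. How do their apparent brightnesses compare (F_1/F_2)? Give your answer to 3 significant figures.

27.8

L_1/L_2 = (R_1/R_2)²(T_1/T_2)⁴ = (3.56)² × (1.46)⁴ = 57.59.
F_1/F_2 = (L_1/L_2)/(d_1/d_2)² = 57.59 / (1.44)² = 27.77.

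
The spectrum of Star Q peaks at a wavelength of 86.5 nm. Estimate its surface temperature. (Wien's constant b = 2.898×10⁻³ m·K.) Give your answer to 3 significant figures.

T = b/λ_max = 2.898×10⁻³ / (86.5×10⁻⁹) = 3.350×10^4 K.

3.35×10^4 K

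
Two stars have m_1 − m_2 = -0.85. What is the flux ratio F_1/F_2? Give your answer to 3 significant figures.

2.19

F_1/F_2 = 10^(−(m_1 − m_2)/2.5) = 10^(0.85/2.5) = 10^0.340 = 2.188.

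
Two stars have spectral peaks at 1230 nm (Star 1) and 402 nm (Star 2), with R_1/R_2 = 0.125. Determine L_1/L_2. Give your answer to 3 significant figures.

1.78×10^-4

Wien's law gives T ∝ 1/λ_max, so T_1/T_2 = λ_2/λ_1 = 402/1230 = 0.3268.
Then L ∝ R²T⁴ gives L_1/L_2 = (0.125)² × (0.3268)⁴ = 0.01562 × 0.01141 = 1.783×10^-4.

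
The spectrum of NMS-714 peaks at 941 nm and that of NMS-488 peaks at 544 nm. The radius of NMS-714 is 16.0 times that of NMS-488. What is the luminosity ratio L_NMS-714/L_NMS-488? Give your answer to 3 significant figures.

Wien's law gives T ∝ 1/λ_max, so T_NMS-714/T_NMS-488 = λ_NMS-488/λ_NMS-714 = 544/941 = 0.5781.
Then L ∝ R²T⁴ gives L_NMS-714/L_NMS-488 = (16.0)² × (0.5781)⁴ = 256.0 × 0.1117 = 28.59.

28.6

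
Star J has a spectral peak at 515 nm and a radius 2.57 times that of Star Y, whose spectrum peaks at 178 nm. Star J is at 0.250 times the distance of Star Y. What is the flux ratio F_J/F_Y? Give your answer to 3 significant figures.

1.51

Wien's law: T_J/T_Y = λ_Y/λ_J = 178/515 = 0.3456.
L_J/L_Y = (R_J/R_Y)²(T_J/T_Y)⁴ = (2.57)²(0.3456)⁴ = 0.09426.
F_J/F_Y = (L_J/L_Y)/(d_J/d_Y)² = 0.09426/(0.250)² = 1.508.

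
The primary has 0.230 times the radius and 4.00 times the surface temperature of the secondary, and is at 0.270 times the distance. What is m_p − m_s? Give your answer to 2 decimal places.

-5.67

L_p/L_s = (0.230)²(4.00)⁴ = 13.54.
F_p/F_s = (L_p/L_s)/(d_p/d_s)² = 13.54/0.07290 = 185.8.
m_p − m_s = −2.5 log₁₀(185.8) = -5.67.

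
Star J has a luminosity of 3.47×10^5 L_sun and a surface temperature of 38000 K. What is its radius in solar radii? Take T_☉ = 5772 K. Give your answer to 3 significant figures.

R/R_☉ = √(L/L_☉) / (T/T_☉)² = √(3.47×10^5) / (6.584)²
       = 589.1 / 43.34 = 13.59.

13.6 solar radii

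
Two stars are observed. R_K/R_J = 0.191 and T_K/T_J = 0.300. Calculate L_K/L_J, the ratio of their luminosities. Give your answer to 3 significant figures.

From the Stefan–Boltzmann law, L ∝ R²T⁴, so
L_K/L_J = (R_K/R_J)² (T_K/T_J)⁴ = (0.191)² × (0.300)⁴ = 0.03648 × 0.008100 = 2.955×10^-4.

2.95×10^-4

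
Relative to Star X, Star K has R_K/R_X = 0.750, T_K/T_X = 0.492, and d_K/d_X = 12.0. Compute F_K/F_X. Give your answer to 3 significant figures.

L_K/L_X = (R_K/R_X)²(T_K/T_X)⁴ = (0.750)² × (0.492)⁴ = 0.03296.
F_K/F_X = (L_K/L_X)/(d_K/d_X)² = 0.03296 / (12.0)² = 2.289×10^-4.

2.29×10^-4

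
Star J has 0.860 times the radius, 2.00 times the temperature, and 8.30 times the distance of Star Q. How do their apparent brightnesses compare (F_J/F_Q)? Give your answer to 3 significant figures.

L_J/L_Q = (R_J/R_Q)²(T_J/T_Q)⁴ = (0.860)² × (2.00)⁴ = 11.83.
F_J/F_Q = (L_J/L_Q)/(d_J/d_Q)² = 11.83 / (8.30)² = 0.1718.

0.172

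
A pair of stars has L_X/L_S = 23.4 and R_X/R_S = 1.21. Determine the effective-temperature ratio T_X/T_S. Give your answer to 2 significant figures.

2.0

L ∝ R²T⁴ gives T ∝ (L/R²)^(1/4), so
T_X/T_S = (23.4 / 1.21²)^(1/4) = (15.98)^(1/4) = 1.999.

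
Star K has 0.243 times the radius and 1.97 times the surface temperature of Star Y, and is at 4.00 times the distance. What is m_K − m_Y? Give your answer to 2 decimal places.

3.14

L_K/L_Y = (0.243)²(1.97)⁴ = 0.8894.
F_K/F_Y = (L_K/L_Y)/(d_K/d_Y)² = 0.8894/16.00 = 0.05558.
m_K − m_Y = −2.5 log₁₀(0.05558) = 3.14.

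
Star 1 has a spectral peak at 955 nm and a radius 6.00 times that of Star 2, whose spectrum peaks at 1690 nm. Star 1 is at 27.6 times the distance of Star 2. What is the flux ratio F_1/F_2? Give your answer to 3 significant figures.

0.463

Wien's law: T_1/T_2 = λ_2/λ_1 = 1690/955 = 1.770.
L_1/L_2 = (R_1/R_2)²(T_1/T_2)⁴ = (6.00)²(1.770)⁴ = 353.0.
F_1/F_2 = (L_1/L_2)/(d_1/d_2)² = 353.0/(27.6)² = 0.4635.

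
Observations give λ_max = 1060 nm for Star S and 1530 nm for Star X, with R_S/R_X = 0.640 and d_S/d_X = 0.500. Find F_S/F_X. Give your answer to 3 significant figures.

7.11

Wien's law: T_S/T_X = λ_X/λ_S = 1530/1060 = 1.443.
L_S/L_X = (R_S/R_X)²(T_S/T_X)⁴ = (0.640)²(1.443)⁴ = 1.778.
F_S/F_X = (L_S/L_X)/(d_S/d_X)² = 1.778/(0.500)² = 7.112.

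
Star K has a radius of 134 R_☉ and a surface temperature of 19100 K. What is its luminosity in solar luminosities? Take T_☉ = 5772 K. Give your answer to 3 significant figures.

L/L_☉ = (R/R_☉)² (T/T_☉)⁴ = (134)² × (19100/5772)⁴
       = 1.796×10^4 × (3.309)⁴ = 1.796×10^4 × 119.9 = 2.153×10^6.

2.15×10^6 solar luminosities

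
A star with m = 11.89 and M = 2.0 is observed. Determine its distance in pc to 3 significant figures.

m − M = 5 log₁₀(d/10 pc)
11.89 − (2.0) = 9.89 = 5 log₁₀(d/10)
d = 10 × 10^(9.89/5) = 10 × 10^1.978 = 950.6 pc.

951 pc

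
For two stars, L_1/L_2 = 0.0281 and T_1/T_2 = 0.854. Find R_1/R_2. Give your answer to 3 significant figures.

L ∝ R²T⁴ gives R ∝ √L / T², so
R_1/R_2 = √(0.0281) / (0.854)² = 0.1676 / 0.7293 = 0.2298.

0.230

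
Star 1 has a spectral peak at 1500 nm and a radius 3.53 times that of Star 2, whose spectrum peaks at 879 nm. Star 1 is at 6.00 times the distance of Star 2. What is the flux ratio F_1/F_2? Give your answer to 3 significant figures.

0.0408

Wien's law: T_1/T_2 = λ_2/λ_1 = 879/1500 = 0.5860.
L_1/L_2 = (R_1/R_2)²(T_1/T_2)⁴ = (3.53)²(0.5860)⁴ = 1.469.
F_1/F_2 = (L_1/L_2)/(d_1/d_2)² = 1.469/(6.00)² = 0.04082.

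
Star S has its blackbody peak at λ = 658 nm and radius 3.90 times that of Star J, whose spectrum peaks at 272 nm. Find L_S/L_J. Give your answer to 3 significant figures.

Wien's law gives T ∝ 1/λ_max, so T_S/T_J = λ_J/λ_S = 272/658 = 0.4134.
Then L ∝ R²T⁴ gives L_S/L_J = (3.90)² × (0.4134)⁴ = 15.21 × 0.02920 = 0.4441.

0.444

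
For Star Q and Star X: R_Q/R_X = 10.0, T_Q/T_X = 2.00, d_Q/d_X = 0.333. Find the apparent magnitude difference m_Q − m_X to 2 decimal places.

-10.40

L_Q/L_X = (10.0)²(2.00)⁴ = 1600.
F_Q/F_X = (L_Q/L_X)/(d_Q/d_X)² = 1600/0.1109 = 1.443×10^4.
m_Q − m_X = −2.5 log₁₀(1.443×10^4) = -10.40.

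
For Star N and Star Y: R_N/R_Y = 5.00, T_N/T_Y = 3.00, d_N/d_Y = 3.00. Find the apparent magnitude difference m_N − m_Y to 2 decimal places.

L_N/L_Y = (5.00)²(3.00)⁴ = 2025.
F_N/F_Y = (L_N/L_Y)/(d_N/d_Y)² = 2025/9.000 = 225.0.
m_N − m_Y = −2.5 log₁₀(225.0) = -5.88.

-5.88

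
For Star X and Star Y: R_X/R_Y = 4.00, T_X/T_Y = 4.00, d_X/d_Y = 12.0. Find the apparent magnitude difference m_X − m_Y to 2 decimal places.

-3.63

L_X/L_Y = (4.00)²(4.00)⁴ = 4096.
F_X/F_Y = (L_X/L_Y)/(d_X/d_Y)² = 4096/144.0 = 28.44.
m_X − m_Y = −2.5 log₁₀(28.44) = -3.63.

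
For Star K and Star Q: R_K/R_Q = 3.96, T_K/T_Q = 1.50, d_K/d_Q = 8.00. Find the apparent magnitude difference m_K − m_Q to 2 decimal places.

-0.23

L_K/L_Q = (3.96)²(1.50)⁴ = 79.39.
F_K/F_Q = (L_K/L_Q)/(d_K/d_Q)² = 79.39/64.00 = 1.240.
m_K − m_Q = −2.5 log₁₀(1.240) = -0.23.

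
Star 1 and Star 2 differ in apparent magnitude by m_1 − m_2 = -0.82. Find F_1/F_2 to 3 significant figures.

F_1/F_2 = 10^(−(m_1 − m_2)/2.5) = 10^(0.82/2.5) = 10^0.328 = 2.128.

2.13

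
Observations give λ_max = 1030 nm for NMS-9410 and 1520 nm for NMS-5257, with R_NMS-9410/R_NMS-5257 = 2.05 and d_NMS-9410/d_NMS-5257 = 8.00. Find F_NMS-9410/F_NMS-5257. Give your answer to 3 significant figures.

Wien's law: T_NMS-9410/T_NMS-5257 = λ_NMS-5257/λ_NMS-9410 = 1520/1030 = 1.476.
L_NMS-9410/L_NMS-5257 = (R_NMS-9410/R_NMS-5257)²(T_NMS-9410/T_NMS-5257)⁴ = (2.05)²(1.476)⁴ = 19.93.
F_NMS-9410/F_NMS-5257 = (L_NMS-9410/L_NMS-5257)/(d_NMS-9410/d_NMS-5257)² = 19.93/(8.00)² = 0.3114.

0.311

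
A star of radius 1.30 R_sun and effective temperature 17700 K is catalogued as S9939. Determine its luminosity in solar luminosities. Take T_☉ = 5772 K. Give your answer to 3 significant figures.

L/L_☉ = (R/R_☉)² (T/T_☉)⁴ = (1.30)² × (17700/5772)⁴
       = 1.690 × (3.067)⁴ = 1.690 × 88.43 = 149.4.

149 solar luminosities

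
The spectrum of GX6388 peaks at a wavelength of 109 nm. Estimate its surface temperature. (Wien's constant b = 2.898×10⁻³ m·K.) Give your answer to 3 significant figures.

2.66×10^4 K

T = b/λ_max = 2.898×10⁻³ / (109×10⁻⁹) = 2.659×10^4 K.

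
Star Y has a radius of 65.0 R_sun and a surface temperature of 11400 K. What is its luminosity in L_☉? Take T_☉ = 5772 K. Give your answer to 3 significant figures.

6.43×10^4 L_☉

L/L_☉ = (R/R_☉)² (T/T_☉)⁴ = (65.0)² × (11400/5772)⁴
       = 4225 × (1.975)⁴ = 4225 × 15.22 = 6.429×10^4.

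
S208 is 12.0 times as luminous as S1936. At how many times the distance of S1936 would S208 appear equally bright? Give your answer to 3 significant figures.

3.46

Equal flux requires L_S208/d_S208² = L_S1936/d_S1936², so d_S208/d_S1936 = √(L_S208/L_S1936)
= √(12.0) = 3.464.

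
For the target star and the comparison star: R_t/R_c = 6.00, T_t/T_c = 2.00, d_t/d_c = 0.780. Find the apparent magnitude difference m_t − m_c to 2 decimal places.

L_t/L_c = (6.00)²(2.00)⁴ = 576.0.
F_t/F_c = (L_t/L_c)/(d_t/d_c)² = 576.0/0.6084 = 946.7.
m_t − m_c = −2.5 log₁₀(946.7) = -7.44.

-7.44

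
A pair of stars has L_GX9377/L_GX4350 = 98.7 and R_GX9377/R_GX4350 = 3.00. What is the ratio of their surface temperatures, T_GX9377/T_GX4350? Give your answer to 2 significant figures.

1.8

L ∝ R²T⁴ gives T ∝ (L/R²)^(1/4), so
T_GX9377/T_GX4350 = (98.7 / 3.00²)^(1/4) = (10.97)^(1/4) = 1.820.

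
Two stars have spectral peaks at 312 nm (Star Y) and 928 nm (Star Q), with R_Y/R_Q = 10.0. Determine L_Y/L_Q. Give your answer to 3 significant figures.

Wien's law gives T ∝ 1/λ_max, so T_Y/T_Q = λ_Q/λ_Y = 928/312 = 2.974.
Then L ∝ R²T⁴ gives L_Y/L_Q = (10.0)² × (2.974)⁴ = 100.0 × 78.27 = 7827.

7.83×10^3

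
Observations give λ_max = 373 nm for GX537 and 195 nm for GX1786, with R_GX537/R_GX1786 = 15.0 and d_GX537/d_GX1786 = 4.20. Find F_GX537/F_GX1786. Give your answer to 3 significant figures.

Wien's law: T_GX537/T_GX1786 = λ_GX1786/λ_GX537 = 195/373 = 0.5228.
L_GX537/L_GX1786 = (R_GX537/R_GX1786)²(T_GX537/T_GX1786)⁴ = (15.0)²(0.5228)⁴ = 16.81.
F_GX537/F_GX1786 = (L_GX537/L_GX1786)/(d_GX537/d_GX1786)² = 16.81/(4.20)² = 0.9528.

0.953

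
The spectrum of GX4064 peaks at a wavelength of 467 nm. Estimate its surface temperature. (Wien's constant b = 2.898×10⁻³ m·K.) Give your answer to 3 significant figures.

6.21×10^3 K

T = b/λ_max = 2.898×10⁻³ / (467×10⁻⁹) = 6206 K.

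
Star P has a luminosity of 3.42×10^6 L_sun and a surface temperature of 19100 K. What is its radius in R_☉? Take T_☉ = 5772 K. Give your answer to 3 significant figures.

169 R_☉

R/R_☉ = √(L/L_☉) / (T/T_☉)² = √(3.42×10^6) / (3.309)²
       = 1849 / 10.95 = 168.9.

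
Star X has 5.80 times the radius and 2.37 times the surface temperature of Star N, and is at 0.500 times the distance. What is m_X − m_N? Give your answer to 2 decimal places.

-9.07

L_X/L_N = (5.80)²(2.37)⁴ = 1061.
F_X/F_N = (L_X/L_N)/(d_X/d_N)² = 1061/0.2500 = 4245.
m_X − m_N = −2.5 log₁₀(4245) = -9.07.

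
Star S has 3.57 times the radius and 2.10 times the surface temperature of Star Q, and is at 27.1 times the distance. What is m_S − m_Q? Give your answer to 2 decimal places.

1.18

L_S/L_Q = (3.57)²(2.10)⁴ = 247.9.
F_S/F_Q = (L_S/L_Q)/(d_S/d_Q)² = 247.9/734.4 = 0.3375.
m_S − m_Q = −2.5 log₁₀(0.3375) = 1.18.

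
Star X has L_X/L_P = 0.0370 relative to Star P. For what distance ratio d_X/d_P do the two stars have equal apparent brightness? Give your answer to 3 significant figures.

Equal flux requires L_X/d_X² = L_P/d_P², so d_X/d_P = √(L_X/L_P)
= √(0.0370) = 0.1924.

0.192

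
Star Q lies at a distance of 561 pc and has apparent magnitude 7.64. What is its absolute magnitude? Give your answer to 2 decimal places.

-1.10

M = m − 5 log₁₀(d/10 pc) = 7.64 − 5 log₁₀(561/10)
  = 7.64 − 5 × 1.749 = 7.64 − 8.74 = -1.10.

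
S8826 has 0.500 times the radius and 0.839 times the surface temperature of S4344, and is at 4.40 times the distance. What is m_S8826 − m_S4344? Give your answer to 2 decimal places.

L_S8826/L_S4344 = (0.500)²(0.839)⁴ = 0.1239.
F_S8826/F_S4344 = (L_S8826/L_S4344)/(d_S8826/d_S4344)² = 0.1239/19.36 = 0.006399.
m_S8826 − m_S4344 = −2.5 log₁₀(0.006399) = 5.48.

5.48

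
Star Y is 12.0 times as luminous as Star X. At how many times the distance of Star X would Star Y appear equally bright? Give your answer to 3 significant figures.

3.46

Equal flux requires L_Y/d_Y² = L_X/d_X², so d_Y/d_X = √(L_Y/L_X)
= √(12.0) = 3.464.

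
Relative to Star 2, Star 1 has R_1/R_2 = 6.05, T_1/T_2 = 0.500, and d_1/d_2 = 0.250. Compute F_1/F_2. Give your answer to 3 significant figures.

36.6

L_1/L_2 = (R_1/R_2)²(T_1/T_2)⁴ = (6.05)² × (0.500)⁴ = 2.288.
F_1/F_2 = (L_1/L_2)/(d_1/d_2)² = 2.288 / (0.250)² = 36.60.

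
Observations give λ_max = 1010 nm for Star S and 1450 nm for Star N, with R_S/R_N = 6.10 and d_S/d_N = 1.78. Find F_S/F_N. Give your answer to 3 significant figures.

49.9

Wien's law: T_S/T_N = λ_N/λ_S = 1450/1010 = 1.436.
L_S/L_N = (R_S/R_N)²(T_S/T_N)⁴ = (6.10)²(1.436)⁴ = 158.1.
F_S/F_N = (L_S/L_N)/(d_S/d_N)² = 158.1/(1.78)² = 49.89.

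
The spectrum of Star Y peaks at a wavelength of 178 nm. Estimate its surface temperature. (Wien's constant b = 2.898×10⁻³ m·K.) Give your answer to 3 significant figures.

1.63×10^4 K

T = b/λ_max = 2.898×10⁻³ / (178×10⁻⁹) = 1.628×10^4 K.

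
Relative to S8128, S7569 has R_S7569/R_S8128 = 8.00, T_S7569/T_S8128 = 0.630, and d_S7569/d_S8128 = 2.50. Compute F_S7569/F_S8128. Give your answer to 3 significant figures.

L_S7569/L_S8128 = (R_S7569/R_S8128)²(T_S7569/T_S8128)⁴ = (8.00)² × (0.630)⁴ = 10.08.
F_S7569/F_S8128 = (L_S7569/L_S8128)/(d_S7569/d_S8128)² = 10.08 / (2.50)² = 1.613.

1.61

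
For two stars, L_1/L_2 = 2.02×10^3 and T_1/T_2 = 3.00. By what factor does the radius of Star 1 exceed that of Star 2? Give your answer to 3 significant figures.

4.99

L ∝ R²T⁴ gives R ∝ √L / T², so
R_1/R_2 = √(2.02×10^3) / (3.00)² = 44.94 / 9.000 = 4.994.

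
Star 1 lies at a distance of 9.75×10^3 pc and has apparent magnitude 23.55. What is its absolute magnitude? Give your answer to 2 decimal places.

M = m − 5 log₁₀(d/10 pc) = 23.55 − 5 log₁₀(9.75×10^3/10)
  = 23.55 − 5 × 2.989 = 23.55 − 14.95 = 8.60.

8.60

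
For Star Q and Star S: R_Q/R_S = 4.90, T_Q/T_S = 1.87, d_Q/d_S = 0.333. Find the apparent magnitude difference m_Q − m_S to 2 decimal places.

-8.56

L_Q/L_S = (4.90)²(1.87)⁴ = 293.6.
F_Q/F_S = (L_Q/L_S)/(d_Q/d_S)² = 293.6/0.1109 = 2648.
m_Q − m_S = −2.5 log₁₀(2648) = -8.56.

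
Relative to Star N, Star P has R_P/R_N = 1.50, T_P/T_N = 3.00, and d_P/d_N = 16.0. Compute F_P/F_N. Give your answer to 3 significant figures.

0.712

L_P/L_N = (R_P/R_N)²(T_P/T_N)⁴ = (1.50)² × (3.00)⁴ = 182.2.
F_P/F_N = (L_P/L_N)/(d_P/d_N)² = 182.2 / (16.0)² = 0.7119.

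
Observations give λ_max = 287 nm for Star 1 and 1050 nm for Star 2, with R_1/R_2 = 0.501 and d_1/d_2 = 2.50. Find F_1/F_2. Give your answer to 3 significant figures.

Wien's law: T_1/T_2 = λ_2/λ_1 = 1050/287 = 3.659.
L_1/L_2 = (R_1/R_2)²(T_1/T_2)⁴ = (0.501)²(3.659)⁴ = 44.97.
F_1/F_2 = (L_1/L_2)/(d_1/d_2)² = 44.97/(2.50)² = 7.195.

7.19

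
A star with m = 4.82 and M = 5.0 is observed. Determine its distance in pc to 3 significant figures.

9.20 pc

m − M = 5 log₁₀(d/10 pc)
4.82 − (5.0) = -0.18 = 5 log₁₀(d/10)
d = 10 × 10^(-0.18/5) = 10 × 10^-0.036 = 9.204 pc.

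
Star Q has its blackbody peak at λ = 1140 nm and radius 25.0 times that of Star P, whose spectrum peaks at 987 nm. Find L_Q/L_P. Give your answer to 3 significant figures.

Wien's law gives T ∝ 1/λ_max, so T_Q/T_P = λ_P/λ_Q = 987/1140 = 0.8658.
Then L ∝ R²T⁴ gives L_Q/L_P = (25.0)² × (0.8658)⁴ = 625.0 × 0.5619 = 351.2.

351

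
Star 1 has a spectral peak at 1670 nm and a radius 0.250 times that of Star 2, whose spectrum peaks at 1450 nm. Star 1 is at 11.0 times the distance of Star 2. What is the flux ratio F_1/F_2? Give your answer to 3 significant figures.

2.94×10^-4

Wien's law: T_1/T_2 = λ_2/λ_1 = 1450/1670 = 0.8683.
L_1/L_2 = (R_1/R_2)²(T_1/T_2)⁴ = (0.250)²(0.8683)⁴ = 0.03552.
F_1/F_2 = (L_1/L_2)/(d_1/d_2)² = 0.03552/(11.0)² = 2.936×10^-4.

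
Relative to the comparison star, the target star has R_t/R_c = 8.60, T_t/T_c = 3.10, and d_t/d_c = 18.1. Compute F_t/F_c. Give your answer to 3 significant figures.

L_t/L_c = (R_t/R_c)²(T_t/T_c)⁴ = (8.60)² × (3.10)⁴ = 6830.
F_t/F_c = (L_t/L_c)/(d_t/d_c)² = 6830 / (18.1)² = 20.85.

20.8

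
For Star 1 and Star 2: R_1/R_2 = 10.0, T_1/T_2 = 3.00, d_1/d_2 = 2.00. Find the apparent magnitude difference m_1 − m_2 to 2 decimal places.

-8.27

L_1/L_2 = (10.0)²(3.00)⁴ = 8100.
F_1/F_2 = (L_1/L_2)/(d_1/d_2)² = 8100/4.000 = 2025.
m_1 − m_2 = −2.5 log₁₀(2025) = -8.27.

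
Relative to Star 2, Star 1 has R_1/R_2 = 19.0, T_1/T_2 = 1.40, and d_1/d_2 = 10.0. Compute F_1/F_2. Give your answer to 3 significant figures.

L_1/L_2 = (R_1/R_2)²(T_1/T_2)⁴ = (19.0)² × (1.40)⁴ = 1387.
F_1/F_2 = (L_1/L_2)/(d_1/d_2)² = 1387 / (10.0)² = 13.87.

13.9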